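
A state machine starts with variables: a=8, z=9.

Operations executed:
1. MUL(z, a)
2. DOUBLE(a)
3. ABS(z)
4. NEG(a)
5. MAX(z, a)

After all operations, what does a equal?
a = -16

Tracing execution:
Step 1: MUL(z, a) → a = 8
Step 2: DOUBLE(a) → a = 16
Step 3: ABS(z) → a = 16
Step 4: NEG(a) → a = -16
Step 5: MAX(z, a) → a = -16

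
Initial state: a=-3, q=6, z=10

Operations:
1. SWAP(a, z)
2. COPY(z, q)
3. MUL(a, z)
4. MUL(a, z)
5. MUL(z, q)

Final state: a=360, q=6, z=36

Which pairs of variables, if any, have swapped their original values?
None

Comparing initial and final values:
q: 6 → 6
a: -3 → 360
z: 10 → 36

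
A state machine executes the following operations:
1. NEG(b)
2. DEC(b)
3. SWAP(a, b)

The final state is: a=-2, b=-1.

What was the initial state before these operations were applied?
a=-1, b=1

Working backwards:
Final state: a=-2, b=-1
Before step 3 (SWAP(a, b)): a=-1, b=-2
Before step 2 (DEC(b)): a=-1, b=-1
Before step 1 (NEG(b)): a=-1, b=1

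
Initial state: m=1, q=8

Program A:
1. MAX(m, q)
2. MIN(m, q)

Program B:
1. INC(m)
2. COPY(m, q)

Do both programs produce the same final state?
Yes

Program A final state: m=8, q=8
Program B final state: m=8, q=8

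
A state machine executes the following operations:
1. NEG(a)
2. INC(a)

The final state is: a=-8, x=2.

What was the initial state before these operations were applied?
a=9, x=2

Working backwards:
Final state: a=-8, x=2
Before step 2 (INC(a)): a=-9, x=2
Before step 1 (NEG(a)): a=9, x=2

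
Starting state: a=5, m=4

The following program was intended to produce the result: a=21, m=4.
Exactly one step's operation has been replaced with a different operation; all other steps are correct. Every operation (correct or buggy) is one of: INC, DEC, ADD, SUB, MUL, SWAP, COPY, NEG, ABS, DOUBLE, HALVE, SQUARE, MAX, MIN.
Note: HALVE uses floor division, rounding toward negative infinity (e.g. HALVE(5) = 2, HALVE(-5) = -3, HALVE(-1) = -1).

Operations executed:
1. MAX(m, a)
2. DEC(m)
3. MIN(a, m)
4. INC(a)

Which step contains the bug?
Step 3

Trace with buggy code:
Initial: a=5, m=4
After step 1: a=5, m=5
After step 2: a=5, m=4
After step 3: a=4, m=4
After step 4: a=5, m=4
Actual final a=5, m=4 ≠ expected a=21, m=4.
Step 3 is the only position where a single-operation replacement can produce the expected result.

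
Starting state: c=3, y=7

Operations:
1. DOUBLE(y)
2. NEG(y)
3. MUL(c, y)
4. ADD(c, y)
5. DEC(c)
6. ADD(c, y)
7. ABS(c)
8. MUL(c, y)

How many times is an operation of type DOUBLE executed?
1

Counting DOUBLE operations:
Step 1: DOUBLE(y) ← DOUBLE
Total: 1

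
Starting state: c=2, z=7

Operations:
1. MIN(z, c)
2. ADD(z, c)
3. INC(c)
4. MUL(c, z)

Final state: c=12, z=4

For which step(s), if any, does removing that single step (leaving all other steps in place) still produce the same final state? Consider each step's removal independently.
None - removing any single step changes the final result

Testing removal of each single step:
Without step 1: final = c=27, z=9 (different)
Without step 2: final = c=6, z=2 (different)
Without step 3: final = c=8, z=4 (different)
Without step 4: final = c=3, z=4 (different)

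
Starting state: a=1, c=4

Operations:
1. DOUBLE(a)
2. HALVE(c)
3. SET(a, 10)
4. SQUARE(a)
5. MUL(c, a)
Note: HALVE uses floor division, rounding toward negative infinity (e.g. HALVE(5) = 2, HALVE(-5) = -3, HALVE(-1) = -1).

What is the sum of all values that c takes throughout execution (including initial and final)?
214

Values of c at each step:
Initial: c = 4
After step 1: c = 4
After step 2: c = 2
After step 3: c = 2
After step 4: c = 2
After step 5: c = 200
Sum = 4 + 4 + 2 + 2 + 2 + 200 = 214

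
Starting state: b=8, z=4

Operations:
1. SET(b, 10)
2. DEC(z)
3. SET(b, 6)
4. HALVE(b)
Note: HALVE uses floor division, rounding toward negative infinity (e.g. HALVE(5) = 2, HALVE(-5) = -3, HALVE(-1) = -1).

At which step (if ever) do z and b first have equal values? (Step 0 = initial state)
Step 4

z and b first become equal after step 4.

Comparing values at each step:
Initial: z=4, b=8
After step 1: z=4, b=10
After step 2: z=3, b=10
After step 3: z=3, b=6
After step 4: z=3, b=3 ← equal!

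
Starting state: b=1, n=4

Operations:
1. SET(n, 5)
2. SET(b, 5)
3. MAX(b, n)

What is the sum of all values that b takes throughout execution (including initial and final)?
12

Values of b at each step:
Initial: b = 1
After step 1: b = 1
After step 2: b = 5
After step 3: b = 5
Sum = 1 + 1 + 5 + 5 = 12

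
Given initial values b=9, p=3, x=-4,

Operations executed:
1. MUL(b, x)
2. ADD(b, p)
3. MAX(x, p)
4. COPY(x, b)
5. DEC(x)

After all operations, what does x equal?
x = -34

Tracing execution:
Step 1: MUL(b, x) → x = -4
Step 2: ADD(b, p) → x = -4
Step 3: MAX(x, p) → x = 3
Step 4: COPY(x, b) → x = -33
Step 5: DEC(x) → x = -34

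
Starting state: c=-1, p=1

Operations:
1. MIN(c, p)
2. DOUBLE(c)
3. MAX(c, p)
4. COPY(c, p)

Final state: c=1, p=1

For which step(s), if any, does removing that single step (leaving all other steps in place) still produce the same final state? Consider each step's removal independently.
Step(s) 1, 2, 3, 4

Testing removal of each single step:
Without step 1: final = c=1, p=1 (same)
Without step 2: final = c=1, p=1 (same)
Without step 3: final = c=1, p=1 (same)
Without step 4: final = c=1, p=1 (same)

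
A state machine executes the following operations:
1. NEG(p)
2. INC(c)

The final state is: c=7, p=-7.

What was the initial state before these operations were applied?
c=6, p=7

Working backwards:
Final state: c=7, p=-7
Before step 2 (INC(c)): c=6, p=-7
Before step 1 (NEG(p)): c=6, p=7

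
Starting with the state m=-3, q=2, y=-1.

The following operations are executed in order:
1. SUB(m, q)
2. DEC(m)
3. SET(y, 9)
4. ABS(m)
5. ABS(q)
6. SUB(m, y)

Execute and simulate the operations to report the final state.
{m: -3, q: 2, y: 9}

Step-by-step execution:
Initial: m=-3, q=2, y=-1
After step 1 (SUB(m, q)): m=-5, q=2, y=-1
After step 2 (DEC(m)): m=-6, q=2, y=-1
After step 3 (SET(y, 9)): m=-6, q=2, y=9
After step 4 (ABS(m)): m=6, q=2, y=9
After step 5 (ABS(q)): m=6, q=2, y=9
After step 6 (SUB(m, y)): m=-3, q=2, y=9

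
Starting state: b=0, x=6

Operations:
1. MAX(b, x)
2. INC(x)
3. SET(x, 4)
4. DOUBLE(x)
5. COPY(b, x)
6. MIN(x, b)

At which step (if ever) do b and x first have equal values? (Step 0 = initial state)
Step 1

b and x first become equal after step 1.

Comparing values at each step:
Initial: b=0, x=6
After step 1: b=6, x=6 ← equal!
After step 2: b=6, x=7
After step 3: b=6, x=4
After step 4: b=6, x=8
After step 5: b=8, x=8 ← equal!
After step 6: b=8, x=8 ← equal!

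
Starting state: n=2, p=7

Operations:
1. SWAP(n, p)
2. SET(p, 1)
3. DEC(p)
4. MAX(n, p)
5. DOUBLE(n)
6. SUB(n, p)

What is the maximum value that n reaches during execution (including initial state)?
14

Values of n at each step:
Initial: n = 2
After step 1: n = 7
After step 2: n = 7
After step 3: n = 7
After step 4: n = 7
After step 5: n = 14 ← maximum
After step 6: n = 14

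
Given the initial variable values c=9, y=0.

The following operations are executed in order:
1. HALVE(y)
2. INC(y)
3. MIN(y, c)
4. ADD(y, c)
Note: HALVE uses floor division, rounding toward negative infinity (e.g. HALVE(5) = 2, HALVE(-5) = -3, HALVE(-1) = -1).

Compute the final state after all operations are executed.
{c: 9, y: 10}

Step-by-step execution:
Initial: c=9, y=0
After step 1 (HALVE(y)): c=9, y=0
After step 2 (INC(y)): c=9, y=1
After step 3 (MIN(y, c)): c=9, y=1
After step 4 (ADD(y, c)): c=9, y=10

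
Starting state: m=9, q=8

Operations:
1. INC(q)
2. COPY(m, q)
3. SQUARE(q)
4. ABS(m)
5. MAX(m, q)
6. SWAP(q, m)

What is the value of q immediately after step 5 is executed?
q = 81

Tracing q through execution:
Initial: q = 8
After step 1 (INC(q)): q = 9
After step 2 (COPY(m, q)): q = 9
After step 3 (SQUARE(q)): q = 81
After step 4 (ABS(m)): q = 81
After step 5 (MAX(m, q)): q = 81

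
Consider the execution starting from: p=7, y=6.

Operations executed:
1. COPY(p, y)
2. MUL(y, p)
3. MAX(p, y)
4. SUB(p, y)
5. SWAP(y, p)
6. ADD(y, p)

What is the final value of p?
p = 36

Tracing execution:
Step 1: COPY(p, y) → p = 6
Step 2: MUL(y, p) → p = 6
Step 3: MAX(p, y) → p = 36
Step 4: SUB(p, y) → p = 0
Step 5: SWAP(y, p) → p = 36
Step 6: ADD(y, p) → p = 36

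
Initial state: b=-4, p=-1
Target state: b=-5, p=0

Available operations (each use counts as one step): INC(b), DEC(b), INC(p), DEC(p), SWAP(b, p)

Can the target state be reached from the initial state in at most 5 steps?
Yes

Path (2 steps): DEC(b) → INC(p)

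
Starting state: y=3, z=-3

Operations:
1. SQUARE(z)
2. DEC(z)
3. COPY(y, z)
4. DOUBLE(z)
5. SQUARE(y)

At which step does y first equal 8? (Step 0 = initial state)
Step 3

Tracing y:
Initial: y = 3
After step 1: y = 3
After step 2: y = 3
After step 3: y = 8 ← first occurrence
After step 4: y = 8
After step 5: y = 64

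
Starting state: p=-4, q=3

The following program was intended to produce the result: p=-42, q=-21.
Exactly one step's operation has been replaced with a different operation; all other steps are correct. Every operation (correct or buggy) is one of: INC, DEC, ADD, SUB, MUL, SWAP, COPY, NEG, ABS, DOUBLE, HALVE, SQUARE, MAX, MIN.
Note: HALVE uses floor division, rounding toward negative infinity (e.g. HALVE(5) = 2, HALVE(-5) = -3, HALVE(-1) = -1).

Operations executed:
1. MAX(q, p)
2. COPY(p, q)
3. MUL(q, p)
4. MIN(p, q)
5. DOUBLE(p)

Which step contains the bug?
Step 2

Trace with buggy code:
Initial: p=-4, q=3
After step 1: p=-4, q=3
After step 2: p=3, q=3
After step 3: p=3, q=9
After step 4: p=3, q=9
After step 5: p=6, q=9
Actual final p=6, q=9 ≠ expected p=-42, q=-21.
Step 2 is the only position where a single-operation replacement can produce the expected result.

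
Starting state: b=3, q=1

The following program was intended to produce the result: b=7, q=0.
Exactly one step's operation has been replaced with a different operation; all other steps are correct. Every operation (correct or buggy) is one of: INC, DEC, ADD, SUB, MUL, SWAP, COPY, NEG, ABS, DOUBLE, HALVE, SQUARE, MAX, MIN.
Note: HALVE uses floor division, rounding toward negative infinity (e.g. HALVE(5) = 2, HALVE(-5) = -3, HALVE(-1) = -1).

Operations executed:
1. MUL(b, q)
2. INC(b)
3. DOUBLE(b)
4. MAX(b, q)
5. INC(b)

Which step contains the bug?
Step 2

Trace with buggy code:
Initial: b=3, q=1
After step 1: b=3, q=1
After step 2: b=4, q=1
After step 3: b=8, q=1
After step 4: b=8, q=1
After step 5: b=9, q=1
Actual final b=9, q=1 ≠ expected b=7, q=0.
Step 2 is the only position where a single-operation replacement can produce the expected result.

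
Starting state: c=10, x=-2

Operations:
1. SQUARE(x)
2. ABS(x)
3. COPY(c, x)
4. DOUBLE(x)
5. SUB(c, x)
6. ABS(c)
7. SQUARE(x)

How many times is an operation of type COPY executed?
1

Counting COPY operations:
Step 3: COPY(c, x) ← COPY
Total: 1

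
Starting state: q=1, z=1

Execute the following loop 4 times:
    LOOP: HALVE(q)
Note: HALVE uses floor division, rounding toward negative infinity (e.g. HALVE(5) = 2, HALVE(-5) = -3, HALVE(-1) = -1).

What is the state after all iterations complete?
q=0, z=1

Iteration trace:
Start: q=1, z=1
After iteration 1: q=0, z=1
After iteration 2: q=0, z=1
After iteration 3: q=0, z=1
After iteration 4: q=0, z=1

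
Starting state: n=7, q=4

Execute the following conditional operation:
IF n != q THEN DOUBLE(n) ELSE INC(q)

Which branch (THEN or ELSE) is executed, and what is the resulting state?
Branch: THEN, Final state: n=14, q=4

Evaluating condition: n != q
n = 7, q = 4
Condition is True, so THEN branch executes
After DOUBLE(n): n=14, q=4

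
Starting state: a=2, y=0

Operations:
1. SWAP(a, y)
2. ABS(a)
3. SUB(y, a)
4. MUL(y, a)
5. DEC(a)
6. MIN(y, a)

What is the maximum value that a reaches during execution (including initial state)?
2

Values of a at each step:
Initial: a = 2 ← maximum
After step 1: a = 0
After step 2: a = 0
After step 3: a = 0
After step 4: a = 0
After step 5: a = -1
After step 6: a = -1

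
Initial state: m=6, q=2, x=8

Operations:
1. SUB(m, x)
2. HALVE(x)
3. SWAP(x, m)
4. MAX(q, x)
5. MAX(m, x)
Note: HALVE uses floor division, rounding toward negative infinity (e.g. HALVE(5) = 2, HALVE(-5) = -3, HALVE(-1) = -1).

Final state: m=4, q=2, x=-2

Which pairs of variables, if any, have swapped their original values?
None

Comparing initial and final values:
x: 8 → -2
q: 2 → 2
m: 6 → 4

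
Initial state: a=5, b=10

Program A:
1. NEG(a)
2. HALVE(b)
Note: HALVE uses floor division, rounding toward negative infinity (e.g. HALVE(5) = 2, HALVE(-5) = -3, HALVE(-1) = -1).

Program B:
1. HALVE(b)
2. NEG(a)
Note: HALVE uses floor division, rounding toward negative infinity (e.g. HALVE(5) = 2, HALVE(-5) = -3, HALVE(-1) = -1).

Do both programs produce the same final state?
Yes

Program A final state: a=-5, b=5
Program B final state: a=-5, b=5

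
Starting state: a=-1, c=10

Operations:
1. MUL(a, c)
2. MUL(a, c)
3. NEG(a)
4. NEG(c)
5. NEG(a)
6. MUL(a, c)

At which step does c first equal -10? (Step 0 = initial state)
Step 4

Tracing c:
Initial: c = 10
After step 1: c = 10
After step 2: c = 10
After step 3: c = 10
After step 4: c = -10 ← first occurrence
After step 5: c = -10
After step 6: c = -10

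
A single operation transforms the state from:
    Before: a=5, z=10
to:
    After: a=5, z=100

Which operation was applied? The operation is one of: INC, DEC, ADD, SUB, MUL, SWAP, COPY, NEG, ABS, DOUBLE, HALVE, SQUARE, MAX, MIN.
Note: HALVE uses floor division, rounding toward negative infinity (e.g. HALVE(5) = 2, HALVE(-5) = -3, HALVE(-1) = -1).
SQUARE(z)

Analyzing the change:
Before: a=5, z=10
After: a=5, z=100
Variable z changed from 10 to 100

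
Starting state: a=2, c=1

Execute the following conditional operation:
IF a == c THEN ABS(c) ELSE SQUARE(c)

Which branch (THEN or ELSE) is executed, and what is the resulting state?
Branch: ELSE, Final state: a=2, c=1

Evaluating condition: a == c
a = 2, c = 1
Condition is False, so ELSE branch executes
After SQUARE(c): a=2, c=1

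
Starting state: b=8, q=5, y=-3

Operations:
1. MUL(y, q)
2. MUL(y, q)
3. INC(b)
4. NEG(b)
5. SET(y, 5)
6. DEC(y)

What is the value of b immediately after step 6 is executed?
b = -9

Tracing b through execution:
Initial: b = 8
After step 1 (MUL(y, q)): b = 8
After step 2 (MUL(y, q)): b = 8
After step 3 (INC(b)): b = 9
After step 4 (NEG(b)): b = -9
After step 5 (SET(y, 5)): b = -9
After step 6 (DEC(y)): b = -9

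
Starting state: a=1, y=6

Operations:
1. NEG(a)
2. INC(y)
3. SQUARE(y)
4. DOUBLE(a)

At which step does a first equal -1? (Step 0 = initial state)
Step 1

Tracing a:
Initial: a = 1
After step 1: a = -1 ← first occurrence
After step 2: a = -1
After step 3: a = -1
After step 4: a = -2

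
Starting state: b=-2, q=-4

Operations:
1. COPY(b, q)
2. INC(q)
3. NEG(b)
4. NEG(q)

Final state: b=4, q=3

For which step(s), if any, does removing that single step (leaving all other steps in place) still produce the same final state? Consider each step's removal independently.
None - removing any single step changes the final result

Testing removal of each single step:
Without step 1: final = b=2, q=3 (different)
Without step 2: final = b=4, q=4 (different)
Without step 3: final = b=-4, q=3 (different)
Without step 4: final = b=4, q=-3 (different)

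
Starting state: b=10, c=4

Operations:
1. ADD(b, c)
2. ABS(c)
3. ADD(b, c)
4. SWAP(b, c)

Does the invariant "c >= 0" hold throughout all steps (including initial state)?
Yes

The invariant holds at every step.

State at each step:
Initial: b=10, c=4
After step 1: b=14, c=4
After step 2: b=14, c=4
After step 3: b=18, c=4
After step 4: b=4, c=18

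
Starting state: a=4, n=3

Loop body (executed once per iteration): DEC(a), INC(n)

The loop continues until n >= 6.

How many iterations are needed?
3

Tracing iterations:
Initial: a=4, n=3
After iteration 1: a=3, n=4
After iteration 2: a=2, n=5
After iteration 3: a=1, n=6
n >= 6 now holds, so the loop exits after 3 iterations.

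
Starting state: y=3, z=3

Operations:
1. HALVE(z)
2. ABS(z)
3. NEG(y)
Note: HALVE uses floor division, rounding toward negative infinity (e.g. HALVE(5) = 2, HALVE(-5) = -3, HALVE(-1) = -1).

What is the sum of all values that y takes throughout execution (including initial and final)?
6

Values of y at each step:
Initial: y = 3
After step 1: y = 3
After step 2: y = 3
After step 3: y = -3
Sum = 3 + 3 + 3 + -3 = 6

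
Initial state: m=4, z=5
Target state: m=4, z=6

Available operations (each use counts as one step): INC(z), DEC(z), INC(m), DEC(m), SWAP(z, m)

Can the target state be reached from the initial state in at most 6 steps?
Yes

Path (1 step): INC(z)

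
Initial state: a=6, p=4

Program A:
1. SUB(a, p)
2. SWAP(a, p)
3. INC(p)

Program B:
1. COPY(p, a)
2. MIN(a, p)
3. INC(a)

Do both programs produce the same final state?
No

Program A final state: a=4, p=3
Program B final state: a=7, p=6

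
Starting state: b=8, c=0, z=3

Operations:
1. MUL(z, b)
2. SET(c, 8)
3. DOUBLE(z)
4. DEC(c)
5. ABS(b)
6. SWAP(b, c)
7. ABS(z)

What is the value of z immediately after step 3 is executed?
z = 48

Tracing z through execution:
Initial: z = 3
After step 1 (MUL(z, b)): z = 24
After step 2 (SET(c, 8)): z = 24
After step 3 (DOUBLE(z)): z = 48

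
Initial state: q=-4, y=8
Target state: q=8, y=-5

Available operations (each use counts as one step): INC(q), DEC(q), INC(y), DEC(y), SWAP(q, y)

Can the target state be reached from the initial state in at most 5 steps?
Yes

Path (2 steps): DEC(q) → SWAP(q, y)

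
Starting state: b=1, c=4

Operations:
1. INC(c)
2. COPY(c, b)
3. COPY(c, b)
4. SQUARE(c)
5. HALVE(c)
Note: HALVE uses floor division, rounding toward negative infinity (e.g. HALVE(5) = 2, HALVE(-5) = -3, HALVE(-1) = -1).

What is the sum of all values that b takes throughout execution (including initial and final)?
6

Values of b at each step:
Initial: b = 1
After step 1: b = 1
After step 2: b = 1
After step 3: b = 1
After step 4: b = 1
After step 5: b = 1
Sum = 1 + 1 + 1 + 1 + 1 + 1 = 6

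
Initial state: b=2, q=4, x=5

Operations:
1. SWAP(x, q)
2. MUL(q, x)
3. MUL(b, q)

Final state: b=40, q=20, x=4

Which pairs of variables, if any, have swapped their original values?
None

Comparing initial and final values:
q: 4 → 20
x: 5 → 4
b: 2 → 40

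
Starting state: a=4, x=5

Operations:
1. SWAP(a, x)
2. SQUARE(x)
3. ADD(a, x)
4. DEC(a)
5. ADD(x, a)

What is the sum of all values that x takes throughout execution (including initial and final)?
93

Values of x at each step:
Initial: x = 5
After step 1: x = 4
After step 2: x = 16
After step 3: x = 16
After step 4: x = 16
After step 5: x = 36
Sum = 5 + 4 + 16 + 16 + 16 + 36 = 93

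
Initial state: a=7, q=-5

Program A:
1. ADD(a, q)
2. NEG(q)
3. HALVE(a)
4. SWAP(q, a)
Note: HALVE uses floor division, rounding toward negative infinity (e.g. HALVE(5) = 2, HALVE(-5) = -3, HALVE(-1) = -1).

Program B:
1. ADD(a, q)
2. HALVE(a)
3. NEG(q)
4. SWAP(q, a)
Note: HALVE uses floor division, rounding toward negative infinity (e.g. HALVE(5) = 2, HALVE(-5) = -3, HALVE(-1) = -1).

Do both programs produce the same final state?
Yes

Program A final state: a=5, q=1
Program B final state: a=5, q=1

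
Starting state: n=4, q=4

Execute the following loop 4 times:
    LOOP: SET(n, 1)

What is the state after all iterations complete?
n=1, q=4

Iteration trace:
Start: n=4, q=4
After iteration 1: n=1, q=4
After iteration 2: n=1, q=4
After iteration 3: n=1, q=4
After iteration 4: n=1, q=4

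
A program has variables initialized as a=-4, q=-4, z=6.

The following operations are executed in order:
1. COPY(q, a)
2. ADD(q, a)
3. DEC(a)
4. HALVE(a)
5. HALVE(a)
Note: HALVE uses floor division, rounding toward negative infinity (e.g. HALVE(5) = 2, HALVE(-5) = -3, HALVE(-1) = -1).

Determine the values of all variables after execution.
{a: -2, q: -8, z: 6}

Step-by-step execution:
Initial: a=-4, q=-4, z=6
After step 1 (COPY(q, a)): a=-4, q=-4, z=6
After step 2 (ADD(q, a)): a=-4, q=-8, z=6
After step 3 (DEC(a)): a=-5, q=-8, z=6
After step 4 (HALVE(a)): a=-3, q=-8, z=6
After step 5 (HALVE(a)): a=-2, q=-8, z=6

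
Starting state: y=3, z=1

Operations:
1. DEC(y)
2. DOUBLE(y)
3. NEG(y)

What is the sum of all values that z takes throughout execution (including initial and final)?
4

Values of z at each step:
Initial: z = 1
After step 1: z = 1
After step 2: z = 1
After step 3: z = 1
Sum = 1 + 1 + 1 + 1 = 4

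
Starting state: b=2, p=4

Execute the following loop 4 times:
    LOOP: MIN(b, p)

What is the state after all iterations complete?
b=2, p=4

Iteration trace:
Start: b=2, p=4
After iteration 1: b=2, p=4
After iteration 2: b=2, p=4
After iteration 3: b=2, p=4
After iteration 4: b=2, p=4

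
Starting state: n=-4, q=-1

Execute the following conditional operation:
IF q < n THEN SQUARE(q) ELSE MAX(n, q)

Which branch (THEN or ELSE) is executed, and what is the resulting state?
Branch: ELSE, Final state: n=-1, q=-1

Evaluating condition: q < n
q = -1, n = -4
Condition is False, so ELSE branch executes
After MAX(n, q): n=-1, q=-1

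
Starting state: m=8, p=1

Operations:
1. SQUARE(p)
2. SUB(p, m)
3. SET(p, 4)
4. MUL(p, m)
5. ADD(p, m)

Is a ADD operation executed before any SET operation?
No

First ADD: step 5
First SET: step 3
Since 5 > 3, SET comes first.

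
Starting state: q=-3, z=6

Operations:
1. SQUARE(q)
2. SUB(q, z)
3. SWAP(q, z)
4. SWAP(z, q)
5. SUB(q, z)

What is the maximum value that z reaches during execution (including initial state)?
6

Values of z at each step:
Initial: z = 6 ← maximum
After step 1: z = 6
After step 2: z = 6
After step 3: z = 3
After step 4: z = 6
After step 5: z = 6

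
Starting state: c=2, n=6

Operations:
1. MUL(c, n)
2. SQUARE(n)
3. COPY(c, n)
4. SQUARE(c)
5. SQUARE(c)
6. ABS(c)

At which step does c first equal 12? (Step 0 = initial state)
Step 1

Tracing c:
Initial: c = 2
After step 1: c = 12 ← first occurrence
After step 2: c = 12
After step 3: c = 36
After step 4: c = 1296
After step 5: c = 1679616
After step 6: c = 1679616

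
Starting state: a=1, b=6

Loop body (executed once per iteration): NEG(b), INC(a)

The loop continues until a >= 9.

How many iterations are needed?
8

Tracing iterations:
Initial: a=1, b=6
After iteration 1: a=2, b=-6
After iteration 2: a=3, b=6
After iteration 3: a=4, b=-6
After iteration 4: a=5, b=6
After iteration 5: a=6, b=-6
After iteration 6: a=7, b=6
After iteration 7: a=8, b=-6
After iteration 8: a=9, b=6
a >= 9 now holds, so the loop exits after 8 iterations.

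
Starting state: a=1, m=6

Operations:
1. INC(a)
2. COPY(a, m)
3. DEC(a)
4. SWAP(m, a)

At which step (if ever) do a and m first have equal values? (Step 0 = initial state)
Step 2

a and m first become equal after step 2.

Comparing values at each step:
Initial: a=1, m=6
After step 1: a=2, m=6
After step 2: a=6, m=6 ← equal!
After step 3: a=5, m=6
After step 4: a=6, m=5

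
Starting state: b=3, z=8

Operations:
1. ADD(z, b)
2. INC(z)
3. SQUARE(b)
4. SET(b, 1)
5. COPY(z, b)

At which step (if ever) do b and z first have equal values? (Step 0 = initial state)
Step 5

b and z first become equal after step 5.

Comparing values at each step:
Initial: b=3, z=8
After step 1: b=3, z=11
After step 2: b=3, z=12
After step 3: b=9, z=12
After step 4: b=1, z=12
After step 5: b=1, z=1 ← equal!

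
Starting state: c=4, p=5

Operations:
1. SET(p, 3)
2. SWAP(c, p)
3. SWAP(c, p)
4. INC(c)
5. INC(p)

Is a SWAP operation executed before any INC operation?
Yes

First SWAP: step 2
First INC: step 4
Since 2 < 4, SWAP comes first.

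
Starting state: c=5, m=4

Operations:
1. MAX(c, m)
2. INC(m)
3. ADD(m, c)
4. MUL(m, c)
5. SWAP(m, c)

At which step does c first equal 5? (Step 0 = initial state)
Step 0

Tracing c:
Initial: c = 5 ← first occurrence
After step 1: c = 5
After step 2: c = 5
After step 3: c = 5
After step 4: c = 5
After step 5: c = 50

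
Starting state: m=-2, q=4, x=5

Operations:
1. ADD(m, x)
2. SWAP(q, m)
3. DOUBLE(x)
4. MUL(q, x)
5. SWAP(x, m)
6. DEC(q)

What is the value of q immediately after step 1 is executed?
q = 4

Tracing q through execution:
Initial: q = 4
After step 1 (ADD(m, x)): q = 4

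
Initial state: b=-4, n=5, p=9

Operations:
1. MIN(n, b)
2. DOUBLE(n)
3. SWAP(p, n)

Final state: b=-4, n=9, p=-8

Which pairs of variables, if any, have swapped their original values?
None

Comparing initial and final values:
n: 5 → 9
p: 9 → -8
b: -4 → -4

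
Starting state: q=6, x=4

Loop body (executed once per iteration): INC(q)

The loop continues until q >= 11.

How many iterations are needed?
5

Tracing iterations:
Initial: q=6, x=4
After iteration 1: q=7, x=4
After iteration 2: q=8, x=4
After iteration 3: q=9, x=4
After iteration 4: q=10, x=4
After iteration 5: q=11, x=4
q >= 11 now holds, so the loop exits after 5 iterations.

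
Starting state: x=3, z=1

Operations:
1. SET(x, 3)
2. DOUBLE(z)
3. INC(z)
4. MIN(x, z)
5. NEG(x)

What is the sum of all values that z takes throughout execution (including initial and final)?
13

Values of z at each step:
Initial: z = 1
After step 1: z = 1
After step 2: z = 2
After step 3: z = 3
After step 4: z = 3
After step 5: z = 3
Sum = 1 + 1 + 2 + 3 + 3 + 3 = 13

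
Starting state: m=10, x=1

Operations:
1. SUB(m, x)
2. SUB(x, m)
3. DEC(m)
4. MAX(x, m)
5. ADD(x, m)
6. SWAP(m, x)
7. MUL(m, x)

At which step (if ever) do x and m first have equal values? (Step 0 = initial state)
Step 4

x and m first become equal after step 4.

Comparing values at each step:
Initial: x=1, m=10
After step 1: x=1, m=9
After step 2: x=-8, m=9
After step 3: x=-8, m=8
After step 4: x=8, m=8 ← equal!
After step 5: x=16, m=8
After step 6: x=8, m=16
After step 7: x=8, m=128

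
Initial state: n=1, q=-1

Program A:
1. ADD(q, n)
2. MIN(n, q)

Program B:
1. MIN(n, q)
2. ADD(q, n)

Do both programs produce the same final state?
No

Program A final state: n=0, q=0
Program B final state: n=-1, q=-2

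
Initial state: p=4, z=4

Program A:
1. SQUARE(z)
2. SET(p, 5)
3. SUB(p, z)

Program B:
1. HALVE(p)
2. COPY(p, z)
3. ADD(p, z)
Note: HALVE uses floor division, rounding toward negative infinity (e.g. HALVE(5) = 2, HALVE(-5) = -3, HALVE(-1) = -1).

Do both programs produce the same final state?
No

Program A final state: p=-11, z=16
Program B final state: p=8, z=4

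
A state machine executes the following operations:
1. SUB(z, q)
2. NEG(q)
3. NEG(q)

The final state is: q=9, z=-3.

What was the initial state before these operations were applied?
q=9, z=6

Working backwards:
Final state: q=9, z=-3
Before step 3 (NEG(q)): q=-9, z=-3
Before step 2 (NEG(q)): q=9, z=-3
Before step 1 (SUB(z, q)): q=9, z=6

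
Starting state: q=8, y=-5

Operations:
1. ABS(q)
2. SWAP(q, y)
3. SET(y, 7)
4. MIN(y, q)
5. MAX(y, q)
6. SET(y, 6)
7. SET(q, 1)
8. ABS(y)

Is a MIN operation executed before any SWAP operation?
No

First MIN: step 4
First SWAP: step 2
Since 4 > 2, SWAP comes first.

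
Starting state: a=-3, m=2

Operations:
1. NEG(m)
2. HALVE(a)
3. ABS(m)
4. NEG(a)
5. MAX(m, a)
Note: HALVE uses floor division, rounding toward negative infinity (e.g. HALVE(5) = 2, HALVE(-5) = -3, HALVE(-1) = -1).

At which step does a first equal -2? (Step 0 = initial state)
Step 2

Tracing a:
Initial: a = -3
After step 1: a = -3
After step 2: a = -2 ← first occurrence
After step 3: a = -2
After step 4: a = 2
After step 5: a = 2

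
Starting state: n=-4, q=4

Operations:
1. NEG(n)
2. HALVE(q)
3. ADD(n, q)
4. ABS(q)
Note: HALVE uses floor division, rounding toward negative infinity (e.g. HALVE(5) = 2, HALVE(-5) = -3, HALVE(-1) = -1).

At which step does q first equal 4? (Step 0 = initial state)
Step 0

Tracing q:
Initial: q = 4 ← first occurrence
After step 1: q = 4
After step 2: q = 2
After step 3: q = 2
After step 4: q = 2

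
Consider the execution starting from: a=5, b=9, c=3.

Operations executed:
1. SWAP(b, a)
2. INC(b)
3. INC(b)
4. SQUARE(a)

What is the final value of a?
a = 81

Tracing execution:
Step 1: SWAP(b, a) → a = 9
Step 2: INC(b) → a = 9
Step 3: INC(b) → a = 9
Step 4: SQUARE(a) → a = 81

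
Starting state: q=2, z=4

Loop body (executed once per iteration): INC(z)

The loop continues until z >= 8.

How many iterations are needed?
4

Tracing iterations:
Initial: q=2, z=4
After iteration 1: q=2, z=5
After iteration 2: q=2, z=6
After iteration 3: q=2, z=7
After iteration 4: q=2, z=8
z >= 8 now holds, so the loop exits after 4 iterations.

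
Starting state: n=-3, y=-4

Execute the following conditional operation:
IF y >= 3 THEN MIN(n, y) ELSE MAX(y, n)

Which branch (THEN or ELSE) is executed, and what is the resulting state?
Branch: ELSE, Final state: n=-3, y=-3

Evaluating condition: y >= 3
y = -4
Condition is False, so ELSE branch executes
After MAX(y, n): n=-3, y=-3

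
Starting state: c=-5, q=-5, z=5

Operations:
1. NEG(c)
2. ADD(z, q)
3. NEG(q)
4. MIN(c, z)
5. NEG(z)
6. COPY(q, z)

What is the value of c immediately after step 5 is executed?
c = 0

Tracing c through execution:
Initial: c = -5
After step 1 (NEG(c)): c = 5
After step 2 (ADD(z, q)): c = 5
After step 3 (NEG(q)): c = 5
After step 4 (MIN(c, z)): c = 0
After step 5 (NEG(z)): c = 0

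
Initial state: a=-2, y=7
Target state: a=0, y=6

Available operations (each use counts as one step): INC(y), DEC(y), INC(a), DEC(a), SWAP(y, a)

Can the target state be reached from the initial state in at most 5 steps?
Yes

Path (3 steps): DEC(y) → INC(a) → INC(a)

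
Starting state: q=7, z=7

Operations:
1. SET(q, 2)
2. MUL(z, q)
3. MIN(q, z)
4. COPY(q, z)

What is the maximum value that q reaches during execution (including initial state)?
14

Values of q at each step:
Initial: q = 7
After step 1: q = 2
After step 2: q = 2
After step 3: q = 2
After step 4: q = 14 ← maximum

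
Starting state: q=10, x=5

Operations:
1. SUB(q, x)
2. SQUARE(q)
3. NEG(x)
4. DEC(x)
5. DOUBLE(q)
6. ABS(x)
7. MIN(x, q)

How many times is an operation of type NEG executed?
1

Counting NEG operations:
Step 3: NEG(x) ← NEG
Total: 1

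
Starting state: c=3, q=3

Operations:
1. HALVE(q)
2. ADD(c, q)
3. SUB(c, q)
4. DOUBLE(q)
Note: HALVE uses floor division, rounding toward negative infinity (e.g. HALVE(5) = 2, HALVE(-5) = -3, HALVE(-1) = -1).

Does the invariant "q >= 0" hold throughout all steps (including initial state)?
Yes

The invariant holds at every step.

State at each step:
Initial: c=3, q=3
After step 1: c=3, q=1
After step 2: c=4, q=1
After step 3: c=3, q=1
After step 4: c=3, q=2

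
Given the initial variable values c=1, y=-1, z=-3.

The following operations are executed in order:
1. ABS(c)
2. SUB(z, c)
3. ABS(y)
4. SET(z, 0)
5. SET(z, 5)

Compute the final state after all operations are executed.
{c: 1, y: 1, z: 5}

Step-by-step execution:
Initial: c=1, y=-1, z=-3
After step 1 (ABS(c)): c=1, y=-1, z=-3
After step 2 (SUB(z, c)): c=1, y=-1, z=-4
After step 3 (ABS(y)): c=1, y=1, z=-4
After step 4 (SET(z, 0)): c=1, y=1, z=0
After step 5 (SET(z, 5)): c=1, y=1, z=5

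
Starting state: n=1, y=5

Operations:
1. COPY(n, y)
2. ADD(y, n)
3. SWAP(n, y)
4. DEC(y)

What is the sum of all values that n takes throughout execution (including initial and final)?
31

Values of n at each step:
Initial: n = 1
After step 1: n = 5
After step 2: n = 5
After step 3: n = 10
After step 4: n = 10
Sum = 1 + 5 + 5 + 10 + 10 = 31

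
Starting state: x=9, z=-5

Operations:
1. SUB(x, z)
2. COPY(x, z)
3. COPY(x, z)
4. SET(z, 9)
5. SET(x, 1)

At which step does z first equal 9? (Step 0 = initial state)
Step 4

Tracing z:
Initial: z = -5
After step 1: z = -5
After step 2: z = -5
After step 3: z = -5
After step 4: z = 9 ← first occurrence
After step 5: z = 9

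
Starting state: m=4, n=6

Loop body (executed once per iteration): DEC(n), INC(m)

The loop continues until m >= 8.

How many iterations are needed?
4

Tracing iterations:
Initial: m=4, n=6
After iteration 1: m=5, n=5
After iteration 2: m=6, n=4
After iteration 3: m=7, n=3
After iteration 4: m=8, n=2
m >= 8 now holds, so the loop exits after 4 iterations.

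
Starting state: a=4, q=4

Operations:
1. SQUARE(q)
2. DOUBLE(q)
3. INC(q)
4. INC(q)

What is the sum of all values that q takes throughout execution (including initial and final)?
119

Values of q at each step:
Initial: q = 4
After step 1: q = 16
After step 2: q = 32
After step 3: q = 33
After step 4: q = 34
Sum = 4 + 16 + 32 + 33 + 34 = 119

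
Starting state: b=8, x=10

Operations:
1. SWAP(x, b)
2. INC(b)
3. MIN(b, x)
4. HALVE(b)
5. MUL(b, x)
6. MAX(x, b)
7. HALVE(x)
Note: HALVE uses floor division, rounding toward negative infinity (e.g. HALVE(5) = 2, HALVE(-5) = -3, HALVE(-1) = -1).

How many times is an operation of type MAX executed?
1

Counting MAX operations:
Step 6: MAX(x, b) ← MAX
Total: 1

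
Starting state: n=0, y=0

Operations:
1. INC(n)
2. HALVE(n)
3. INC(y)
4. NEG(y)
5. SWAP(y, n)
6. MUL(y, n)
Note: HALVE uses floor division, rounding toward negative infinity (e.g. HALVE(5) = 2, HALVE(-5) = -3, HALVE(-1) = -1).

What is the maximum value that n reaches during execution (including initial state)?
1

Values of n at each step:
Initial: n = 0
After step 1: n = 1 ← maximum
After step 2: n = 0
After step 3: n = 0
After step 4: n = 0
After step 5: n = -1
After step 6: n = -1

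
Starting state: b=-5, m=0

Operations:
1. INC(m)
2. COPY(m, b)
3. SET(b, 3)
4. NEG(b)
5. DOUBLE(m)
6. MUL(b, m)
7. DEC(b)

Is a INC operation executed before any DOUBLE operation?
Yes

First INC: step 1
First DOUBLE: step 5
Since 1 < 5, INC comes first.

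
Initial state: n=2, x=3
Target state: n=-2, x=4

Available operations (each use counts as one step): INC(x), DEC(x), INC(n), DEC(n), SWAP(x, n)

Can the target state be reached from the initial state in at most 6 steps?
Yes

Path (5 steps): INC(x) → DEC(n) → DEC(n) → DEC(n) → DEC(n)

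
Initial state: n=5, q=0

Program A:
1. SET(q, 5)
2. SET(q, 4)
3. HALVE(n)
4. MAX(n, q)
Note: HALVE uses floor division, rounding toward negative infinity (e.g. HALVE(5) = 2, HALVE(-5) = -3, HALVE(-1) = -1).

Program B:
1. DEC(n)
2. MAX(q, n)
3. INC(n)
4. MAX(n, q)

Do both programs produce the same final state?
No

Program A final state: n=4, q=4
Program B final state: n=5, q=4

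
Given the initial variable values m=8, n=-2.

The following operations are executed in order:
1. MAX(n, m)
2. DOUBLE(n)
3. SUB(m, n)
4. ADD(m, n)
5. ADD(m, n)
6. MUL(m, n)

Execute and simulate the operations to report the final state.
{m: 384, n: 16}

Step-by-step execution:
Initial: m=8, n=-2
After step 1 (MAX(n, m)): m=8, n=8
After step 2 (DOUBLE(n)): m=8, n=16
After step 3 (SUB(m, n)): m=-8, n=16
After step 4 (ADD(m, n)): m=8, n=16
After step 5 (ADD(m, n)): m=24, n=16
After step 6 (MUL(m, n)): m=384, n=16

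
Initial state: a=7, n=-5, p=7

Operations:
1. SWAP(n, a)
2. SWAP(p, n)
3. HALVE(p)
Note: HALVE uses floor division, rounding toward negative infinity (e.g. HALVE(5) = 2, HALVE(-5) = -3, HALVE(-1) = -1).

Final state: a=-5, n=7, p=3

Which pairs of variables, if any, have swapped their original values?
(a, n)

Comparing initial and final values:
a: 7 → -5
n: -5 → 7
p: 7 → 3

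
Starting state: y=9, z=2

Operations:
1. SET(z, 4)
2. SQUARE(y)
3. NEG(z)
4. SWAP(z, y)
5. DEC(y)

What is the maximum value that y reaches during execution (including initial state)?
81

Values of y at each step:
Initial: y = 9
After step 1: y = 9
After step 2: y = 81 ← maximum
After step 3: y = 81
After step 4: y = -4
After step 5: y = -5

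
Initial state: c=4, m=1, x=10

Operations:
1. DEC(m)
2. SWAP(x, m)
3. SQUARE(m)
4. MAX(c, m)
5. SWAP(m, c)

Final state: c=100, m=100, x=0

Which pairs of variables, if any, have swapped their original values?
None

Comparing initial and final values:
x: 10 → 0
c: 4 → 100
m: 1 → 100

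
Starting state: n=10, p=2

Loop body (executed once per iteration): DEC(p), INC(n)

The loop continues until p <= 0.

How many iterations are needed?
2

Tracing iterations:
Initial: n=10, p=2
After iteration 1: n=11, p=1
After iteration 2: n=12, p=0
p <= 0 now holds, so the loop exits after 2 iterations.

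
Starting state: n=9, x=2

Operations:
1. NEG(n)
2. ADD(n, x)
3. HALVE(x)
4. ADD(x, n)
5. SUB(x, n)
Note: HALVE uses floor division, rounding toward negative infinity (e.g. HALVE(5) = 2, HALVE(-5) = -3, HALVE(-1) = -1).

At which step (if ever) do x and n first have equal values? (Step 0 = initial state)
Never

x and n never become equal during execution.

Comparing values at each step:
Initial: x=2, n=9
After step 1: x=2, n=-9
After step 2: x=2, n=-7
After step 3: x=1, n=-7
After step 4: x=-6, n=-7
After step 5: x=1, n=-7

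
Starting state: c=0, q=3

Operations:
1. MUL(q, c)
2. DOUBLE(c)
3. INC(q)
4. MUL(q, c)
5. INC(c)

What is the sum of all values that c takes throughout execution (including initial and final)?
1

Values of c at each step:
Initial: c = 0
After step 1: c = 0
After step 2: c = 0
After step 3: c = 0
After step 4: c = 0
After step 5: c = 1
Sum = 0 + 0 + 0 + 0 + 0 + 1 = 1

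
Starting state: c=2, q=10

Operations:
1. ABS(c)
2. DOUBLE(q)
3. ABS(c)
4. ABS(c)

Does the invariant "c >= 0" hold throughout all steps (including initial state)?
Yes

The invariant holds at every step.

State at each step:
Initial: c=2, q=10
After step 1: c=2, q=10
After step 2: c=2, q=20
After step 3: c=2, q=20
After step 4: c=2, q=20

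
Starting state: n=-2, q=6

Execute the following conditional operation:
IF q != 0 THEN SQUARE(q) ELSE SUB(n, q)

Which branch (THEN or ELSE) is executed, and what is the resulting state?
Branch: THEN, Final state: n=-2, q=36

Evaluating condition: q != 0
q = 6
Condition is True, so THEN branch executes
After SQUARE(q): n=-2, q=36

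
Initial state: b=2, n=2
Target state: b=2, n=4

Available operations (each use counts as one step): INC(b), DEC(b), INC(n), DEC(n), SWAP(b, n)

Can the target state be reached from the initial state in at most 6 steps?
Yes

Path (2 steps): INC(n) → INC(n)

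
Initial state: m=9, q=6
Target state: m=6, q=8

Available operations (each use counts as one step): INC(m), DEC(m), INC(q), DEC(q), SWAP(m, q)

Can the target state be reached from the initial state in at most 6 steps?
Yes

Path (2 steps): DEC(m) → SWAP(m, q)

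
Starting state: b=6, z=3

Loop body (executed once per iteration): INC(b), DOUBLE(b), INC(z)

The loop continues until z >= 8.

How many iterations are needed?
5

Tracing iterations:
Initial: b=6, z=3
After iteration 1: b=14, z=4
After iteration 2: b=30, z=5
After iteration 3: b=62, z=6
After iteration 4: b=126, z=7
After iteration 5: b=254, z=8
z >= 8 now holds, so the loop exits after 5 iterations.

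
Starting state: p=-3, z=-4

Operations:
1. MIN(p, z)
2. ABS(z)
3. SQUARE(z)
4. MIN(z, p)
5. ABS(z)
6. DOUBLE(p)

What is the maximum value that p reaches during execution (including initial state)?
-3

Values of p at each step:
Initial: p = -3 ← maximum
After step 1: p = -4
After step 2: p = -4
After step 3: p = -4
After step 4: p = -4
After step 5: p = -4
After step 6: p = -8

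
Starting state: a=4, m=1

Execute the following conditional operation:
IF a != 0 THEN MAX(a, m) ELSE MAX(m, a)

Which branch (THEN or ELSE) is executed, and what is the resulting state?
Branch: THEN, Final state: a=4, m=1

Evaluating condition: a != 0
a = 4
Condition is True, so THEN branch executes
After MAX(a, m): a=4, m=1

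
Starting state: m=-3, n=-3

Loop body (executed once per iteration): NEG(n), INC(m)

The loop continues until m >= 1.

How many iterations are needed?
4

Tracing iterations:
Initial: m=-3, n=-3
After iteration 1: m=-2, n=3
After iteration 2: m=-1, n=-3
After iteration 3: m=0, n=3
After iteration 4: m=1, n=-3
m >= 1 now holds, so the loop exits after 4 iterations.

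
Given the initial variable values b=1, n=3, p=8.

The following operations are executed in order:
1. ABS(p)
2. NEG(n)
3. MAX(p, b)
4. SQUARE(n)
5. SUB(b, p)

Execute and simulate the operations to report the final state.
{b: -7, n: 9, p: 8}

Step-by-step execution:
Initial: b=1, n=3, p=8
After step 1 (ABS(p)): b=1, n=3, p=8
After step 2 (NEG(n)): b=1, n=-3, p=8
After step 3 (MAX(p, b)): b=1, n=-3, p=8
After step 4 (SQUARE(n)): b=1, n=9, p=8
After step 5 (SUB(b, p)): b=-7, n=9, p=8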